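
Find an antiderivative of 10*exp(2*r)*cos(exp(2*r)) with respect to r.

Let u = exp(2*r), so du = (2*exp(2*r)) dr.
Rewriting, the integral becomes 5·∫ cos(u) du = 5·sin(u).
Substituting back, u = exp(2*r).

5*sin(exp(2*r)) + C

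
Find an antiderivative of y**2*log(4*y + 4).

y**3*log(4*y + 4)/3 - y**3/9 + y**2/6 - y/3 + log(y + 1)/3 + C

Use integration by parts with u = log(4*y + 4), dv = y**2 dy.
Then du = 4/(4*y + 4) dy and v = y**3/3.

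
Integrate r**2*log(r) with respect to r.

Use integration by parts with u = log(r), dv = r**2 dr.
Then du = 1/r dr and v = r**3/3.

r**3*log(r)/3 - r**3/9 + C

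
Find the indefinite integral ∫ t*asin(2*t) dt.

Use integration by parts with u = arcsin(2*t), dv = t dt.
Then du = 2/sqrt(-4*t**2 + 1) dt.

t**2*asin(2*t)/2 + t*sqrt(-4*t**2 + 1)/8 - asin(2*t)/16 + C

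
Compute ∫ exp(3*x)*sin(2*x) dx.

3*exp(3*x)*sin(2*x)/13 - 2*exp(3*x)*cos(2*x)/13 + C

Let I denote the integral. Integrate by parts with u = sin(2*x), dv = exp(3*x) dx, so v = exp(3*x)/3: I = exp(3*x)*sin(2*x)/3 − (2/3)·∫ exp(3*x)*cos(2*x) dx.
Apply parts again with u = cos(2*x), dv = exp(3*x) dx: ∫ exp(3*x)*cos(2*x) dx = exp(3*x)*cos(2*x)/3 + (2/3)·I. Substituting back brings back I: I = exp(3*x)*sin(2*x)/3 - 2*exp(3*x)*cos(2*x)/9 − (4/9)·I.
Solving for I: (1 + 4/9)·I equals the remaining terms, so I = (9/13)·(exp(3*x)*sin(2*x)/3 - 2*exp(3*x)*cos(2*x)/9).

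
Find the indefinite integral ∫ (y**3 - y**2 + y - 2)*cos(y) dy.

y**3*sin(y) - y**2*sin(y) + 3*y**2*cos(y) - 5*y*sin(y) - 2*y*cos(y) - 5*cos(y) + C

Use integration by parts with u = y**3 - y**2 + y - 2, dv = cos(y) dy, so v = sin(y).
Apply parts 3 times (tabular method): alternate signs, differentiate u down to 0, integrate dv up.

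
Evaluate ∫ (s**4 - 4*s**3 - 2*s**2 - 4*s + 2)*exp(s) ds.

(s**4 - 8*s**3 + 22*s**2 - 48*s + 50)*exp(s) + C

Use integration by parts with u = s**4 - 4*s**3 - 2*s**2 - 4*s + 2, dv = exp(s) ds, so v = exp(s).
Apply parts 4 times (tabular method): alternate signs, differentiate u down to 0, integrate dv up.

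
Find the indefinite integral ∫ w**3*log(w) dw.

Use integration by parts with u = log(w), dv = w**3 dw.
Then du = 1/w dw and v = w**4/4.

w**4*log(w)/4 - w**4/16 + C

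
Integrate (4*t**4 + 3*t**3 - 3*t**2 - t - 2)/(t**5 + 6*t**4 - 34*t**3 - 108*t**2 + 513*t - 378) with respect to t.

5147*log(t - 3)/4050 + log(t - 1)/224 - 4432*log(t + 6)/567 + 8433*log(t + 7)/800 - 373/(180*t - 540) + C

Factor the denominator: (t - 3)**2*(t - 1)*(t + 6)*(t + 7).
Partial-fraction decomposition: 8433/(800*(t + 7)) - 4432/(567*(t + 6)) + 1/(224*(t - 1)) + 5147/(4050*(t - 3)) + 373/(180*(t - 3)**2).
Integrate each term; A/(t−a) gives A·log|t−a|; A/(t−a)² gives −A/(t−a).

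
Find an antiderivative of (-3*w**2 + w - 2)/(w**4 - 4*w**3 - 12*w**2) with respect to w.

-5*log(w)/36 - 13*log(w - 6)/36 + log(w + 2)/2 - 1/(6*w) + C

Factor the denominator: w**2*(w - 6)*(w + 2).
Partial-fraction decomposition: 1/(2*(w + 2)) - 13/(36*(w - 6)) - 5/(36*w) + 1/(6*w**2).
Integrate each term; A/(w−a) gives A·log|w−a|; A/(w−a)² gives −A/(w−a).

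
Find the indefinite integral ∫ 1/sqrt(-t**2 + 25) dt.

asin(t/5) + C

Substitute t = 5·sin(θ), so dt = 5·cos(θ) dθ and the radical becomes sqrt(-t**2 + 25) = 5·cos(θ) by the Pythagorean identity.
Integrate the resulting trig expression in θ, then back-substitute θ = asin(t/5), sin(θ) = t/5, cos(θ) = sqrt(-t**2 + 25)/5 (absorbing any constant into C).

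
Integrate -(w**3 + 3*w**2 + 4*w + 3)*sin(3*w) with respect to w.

Use integration by parts with u = w**3 + 3*w**2 + 4*w + 3, dv = -sin(3*w) dw, so v = cos(3*w)/3.
Apply parts 3 times (tabular method): alternate signs, differentiate u down to 0, integrate dv up.

w**3*cos(3*w)/3 - w**2*sin(3*w)/3 + w**2*cos(3*w) - 2*w*sin(3*w)/3 + 10*w*cos(3*w)/9 - 10*sin(3*w)/27 + 7*cos(3*w)/9 + C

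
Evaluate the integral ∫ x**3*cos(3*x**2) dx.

Let u = x², du = 2x dx; rewrite as (1/2)∫ u^1·cos(3u) du.
Now integrate by parts 1 time.

x**2*sin(3*x**2)/6 + cos(3*x**2)/18 + C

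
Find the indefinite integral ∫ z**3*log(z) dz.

z**4*log(z)/4 - z**4/16 + C

Use integration by parts with u = log(z), dv = z**3 dz.
Then du = 1/z dz and v = z**4/4.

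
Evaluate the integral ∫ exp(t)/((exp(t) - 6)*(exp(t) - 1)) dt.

Let u = e^t, du = e^t dt.
The integral becomes ∫ du/((u-1)(u-6)); decompose into partial fractions.

log(exp(t) - 6)/5 - log(exp(t) - 1)/5 + C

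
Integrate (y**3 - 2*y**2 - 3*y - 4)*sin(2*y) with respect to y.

-y**3*cos(2*y)/2 + 3*y**2*sin(2*y)/4 + y**2*cos(2*y) - y*sin(2*y) + 9*y*cos(2*y)/4 - 9*sin(2*y)/8 + 3*cos(2*y)/2 + C

Use integration by parts with u = y**3 - 2*y**2 - 3*y - 4, dv = sin(2*y) dy, so v = -cos(2*y)/2.
Apply parts 3 times (tabular method): alternate signs, differentiate u down to 0, integrate dv up.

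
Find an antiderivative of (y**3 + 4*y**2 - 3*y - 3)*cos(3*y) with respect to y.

Use integration by parts with u = y**3 + 4*y**2 - 3*y - 3, dv = cos(3*y) dy, so v = sin(3*y)/3.
Apply parts 3 times (tabular method): alternate signs, differentiate u down to 0, integrate dv up.

y**3*sin(3*y)/3 + 4*y**2*sin(3*y)/3 + y**2*cos(3*y)/3 - 11*y*sin(3*y)/9 + 8*y*cos(3*y)/9 - 35*sin(3*y)/27 - 11*cos(3*y)/27 + C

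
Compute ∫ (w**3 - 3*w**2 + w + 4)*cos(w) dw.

w**3*sin(w) - 3*w**2*sin(w) + 3*w**2*cos(w) - 5*w*sin(w) - 6*w*cos(w) + 10*sin(w) - 5*cos(w) + C

Use integration by parts with u = w**3 - 3*w**2 + w + 4, dv = cos(w) dw, so v = sin(w).
Apply parts 3 times (tabular method): alternate signs, differentiate u down to 0, integrate dv up.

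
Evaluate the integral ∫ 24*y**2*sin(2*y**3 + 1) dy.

Let u = 2*y**3 + 1, so du = (6*y**2) dy.
Rewriting, the integral becomes 4·∫ sin(u) du = 4·-cos(u).
Substituting back, u = 2*y**3 + 1.

-4*cos(2*y**3 + 1) + C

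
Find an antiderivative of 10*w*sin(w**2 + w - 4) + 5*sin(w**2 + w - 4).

Let u = w**2 + w - 4, so du = (2*w + 1) dw.
Rewriting, the integral becomes 5·∫ sin(u) du = 5·-cos(u).
Substituting back, u = w**2 + w - 4.

-5*cos(w**2 + w - 4) + C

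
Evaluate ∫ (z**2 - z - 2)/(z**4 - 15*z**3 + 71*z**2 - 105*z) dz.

2*log(z)/105 + 5*log(z - 7)/7 - 9*log(z - 5)/10 + log(z - 3)/6 + C

Factor the denominator: z*(z - 7)*(z - 5)*(z - 3).
Partial-fraction decomposition: 1/(6*(z - 3)) - 9/(10*(z - 5)) + 5/(7*(z - 7)) + 2/(105*z).
Integrate each term: A/(z−a) contributes A·log|z−a|.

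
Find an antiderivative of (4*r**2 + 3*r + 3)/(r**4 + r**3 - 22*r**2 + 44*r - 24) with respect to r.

-73*log(r - 2)/64 + 10*log(r - 1)/7 - 129*log(r + 6)/448 - 25/(8*r - 16) + C

Factor the denominator: (r - 2)**2*(r - 1)*(r + 6).
Partial-fraction decomposition: -129/(448*(r + 6)) + 10/(7*(r - 1)) - 73/(64*(r - 2)) + 25/(8*(r - 2)**2).
Integrate each term; A/(r−a) gives A·log|r−a|; A/(r−a)² gives −A/(r−a).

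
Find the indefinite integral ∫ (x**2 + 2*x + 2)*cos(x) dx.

x**2*sin(x) + 2*x*sin(x) + 2*x*cos(x) + 2*cos(x) + C

Use integration by parts with u = x**2 + 2*x + 2, dv = cos(x) dx, so v = sin(x).
Apply parts 2 times (tabular method): alternate signs, differentiate u down to 0, integrate dv up.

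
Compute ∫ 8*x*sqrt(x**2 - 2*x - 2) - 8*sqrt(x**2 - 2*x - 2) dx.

Let u = x**2 - 2*x - 2, so du = (2*x - 2) dx.
Rewriting, the integral becomes 4·∫ √u du = 4·(2/3)u^(3/2).
Substituting back, u = x**2 - 2*x - 2.

8*(x**2 - 2*x - 2)**(3/2)/3 + C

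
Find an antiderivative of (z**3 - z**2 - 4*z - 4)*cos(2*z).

z**3*sin(2*z)/2 - z**2*sin(2*z)/2 + 3*z**2*cos(2*z)/4 - 11*z*sin(2*z)/4 - z*cos(2*z)/2 - 7*sin(2*z)/4 - 11*cos(2*z)/8 + C

Use integration by parts with u = z**3 - z**2 - 4*z - 4, dv = cos(2*z) dz, so v = sin(2*z)/2.
Apply parts 3 times (tabular method): alternate signs, differentiate u down to 0, integrate dv up.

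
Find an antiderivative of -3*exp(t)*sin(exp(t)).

Let u = exp(t), so du = (exp(t)) dt.
Rewriting, the integral becomes -3·∫ sin(u) du = -3·-cos(u).
Substituting back, u = exp(t).

3*cos(exp(t)) + C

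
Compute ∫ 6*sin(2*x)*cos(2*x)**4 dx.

Let u = cos(2*x), so du = (-2*sin(2*x)) dx.
Rewriting, the integral becomes -3·∫ u^4 du = -3·u^5/5.
Substituting back, u = cos(2*x).

-3*cos(2*x)**5/5 + C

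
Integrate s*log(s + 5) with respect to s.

Use integration by parts with u = log(s + 5), dv = s ds.
Then du = 1/(s + 5) ds and v = s**2/2.

s**2*log(s + 5)/2 - s**2/4 + 5*s/2 - 25*log(s + 5)/2 + C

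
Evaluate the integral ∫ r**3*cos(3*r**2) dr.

Let u = r², du = 2r dr; rewrite as (1/2)∫ u^1·cos(3u) du.
Now integrate by parts 1 time.

r**2*sin(3*r**2)/6 + cos(3*r**2)/18 + C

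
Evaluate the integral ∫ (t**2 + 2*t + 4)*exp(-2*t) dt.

(-2*t**2 - 6*t - 11)*exp(-2*t)/4 + C

Use integration by parts with u = t**2 + 2*t + 4, dv = exp(-2*t) dt, so v = -exp(-2*t)/2.
Apply parts 2 times (tabular method): alternate signs, differentiate u down to 0, integrate dv up.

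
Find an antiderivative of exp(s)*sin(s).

Let I denote the integral. Integrate by parts with u = sin(s), dv = exp(s) ds, so v = exp(s): I = exp(s)*sin(s) − ∫ exp(s)*cos(s) ds.
Apply parts again with u = cos(s), dv = exp(s) ds: ∫ exp(s)*cos(s) ds = exp(s)*cos(s) + I. Substituting back brings back I: I = exp(s)*sin(s) - exp(s)*cos(s) − I.
Solving for I: (1 + 1)·I equals the remaining terms, so I = (1/2)·(exp(s)*sin(s) - exp(s)*cos(s)).

exp(s)*sin(s)/2 - exp(s)*cos(s)/2 + C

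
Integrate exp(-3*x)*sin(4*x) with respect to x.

Let I denote the integral. Integrate by parts with u = sin(4*x), dv = exp(-3*x) dx, so v = -exp(-3*x)/3: I = -exp(-3*x)*sin(4*x)/3 + (4/3)·∫ exp(-3*x)*cos(4*x) dx.
Apply parts again with u = cos(4*x), dv = exp(-3*x) dx: ∫ exp(-3*x)*cos(4*x) dx = -exp(-3*x)*cos(4*x)/3 − (4/3)·I. Substituting back brings back I: I = -exp(-3*x)*sin(4*x)/3 - 4*exp(-3*x)*cos(4*x)/9 − (16/9)·I.
Solving for I: (1 + 16/9)·I equals the remaining terms, so I = (9/25)·(-exp(-3*x)*sin(4*x)/3 - 4*exp(-3*x)*cos(4*x)/9).

-3*exp(-3*x)*sin(4*x)/25 - 4*exp(-3*x)*cos(4*x)/25 + C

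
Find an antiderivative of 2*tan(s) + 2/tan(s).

2*log(tan(s)) + C

Let u = tan(s), so du = (tan(s)**2 + 1) ds.
Rewriting, the integral becomes 2·∫ 1/u du = 2·log(u).
Substituting back, u = tan(s).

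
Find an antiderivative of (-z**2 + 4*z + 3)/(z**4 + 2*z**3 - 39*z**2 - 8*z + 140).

-log(z - 5)/126 - 7*log(z - 2)/108 - 9*log(z + 2)/140 + 37*log(z + 7)/270 + C

Factor the denominator: (z - 5)*(z - 2)*(z + 2)*(z + 7).
Partial-fraction decomposition: 37/(270*(z + 7)) - 9/(140*(z + 2)) - 7/(108*(z - 2)) - 1/(126*(z - 5)).
Integrate each term: A/(z−a) contributes A·log|z−a|.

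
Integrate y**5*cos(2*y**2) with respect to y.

Let u = y², du = 2y dy; rewrite as (1/2)∫ u^2·cos(2u) du.
Now integrate by parts 2 times.

y**4*sin(2*y**2)/4 + y**2*cos(2*y**2)/4 - sin(2*y**2)/8 + C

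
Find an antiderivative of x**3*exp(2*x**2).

(2*x**2 - 1)*exp(2*x**2)/8 + C

Let u = x², du = 2x dx; rewrite as (1/2)∫ u^1·exp(2u) du.
Now integrate by parts 1 time.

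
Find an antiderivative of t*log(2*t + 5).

t**2*log(2*t + 5)/2 - t**2/4 + 5*t/4 - 25*log(2*t + 5)/8 + C

Use integration by parts with u = log(2*t + 5), dv = t dt.
Then du = 2/(2*t + 5) dt and v = t**2/2.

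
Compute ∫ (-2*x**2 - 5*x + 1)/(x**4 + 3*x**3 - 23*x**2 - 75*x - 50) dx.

Factor the denominator: (x - 5)*(x + 1)*(x + 2)*(x + 5).
Partial-fraction decomposition: 1/(5*(x + 5)) + 1/(7*(x + 2)) - 1/(6*(x + 1)) - 37/(210*(x - 5)).
Integrate each term: A/(x−a) contributes A·log|x−a|.

-37*log(x - 5)/210 - log(x + 1)/6 + log(x + 2)/7 + log(x + 5)/5 + C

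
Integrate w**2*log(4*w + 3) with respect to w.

Use integration by parts with u = log(4*w + 3), dv = w**2 dw.
Then du = 4/(4*w + 3) dw and v = w**3/3.

w**3*log(4*w + 3)/3 - w**3/9 + w**2/8 - 3*w/16 + 9*log(4*w + 3)/64 + C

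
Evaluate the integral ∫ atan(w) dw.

Use integration by parts with u = arctan(w), dv = dw.
Then du = 1/(w**2 + 1) dw.

w*atan(w) - log(w**2 + 1)/2 + C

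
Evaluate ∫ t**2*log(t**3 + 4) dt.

Let u = t**3 + 4, so du = (3*t**2) dt.
The integral becomes (1/3)·∫ log(u) du; integrate by parts with u′=log(u), dv′=du.

t**3*log(t**3 + 4)/3 - t**3/3 + 4*log(t**3 + 4)/3 + C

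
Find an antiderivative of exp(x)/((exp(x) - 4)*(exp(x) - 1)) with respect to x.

Let u = e^x, du = e^x dx.
The integral becomes ∫ du/((u-4)(u-1)); decompose into partial fractions.

log(exp(x) - 4)/3 - log(exp(x) - 1)/3 + C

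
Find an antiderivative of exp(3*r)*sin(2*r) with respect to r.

Let I denote the integral. Integrate by parts with u = sin(2*r), dv = exp(3*r) dr, so v = exp(3*r)/3: I = exp(3*r)*sin(2*r)/3 − (2/3)·∫ exp(3*r)*cos(2*r) dr.
Apply parts again with u = cos(2*r), dv = exp(3*r) dr: ∫ exp(3*r)*cos(2*r) dr = exp(3*r)*cos(2*r)/3 + (2/3)·I. Substituting back brings back I: I = exp(3*r)*sin(2*r)/3 - 2*exp(3*r)*cos(2*r)/9 − (4/9)·I.
Solving for I: (1 + 4/9)·I equals the remaining terms, so I = (9/13)·(exp(3*r)*sin(2*r)/3 - 2*exp(3*r)*cos(2*r)/9).

3*exp(3*r)*sin(2*r)/13 - 2*exp(3*r)*cos(2*r)/13 + C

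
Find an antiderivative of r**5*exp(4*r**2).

(8*r**4 - 4*r**2 + 1)*exp(4*r**2)/64 + C

Let u = r², du = 2r dr; rewrite as (1/2)∫ u^2·exp(4u) du.
Now integrate by parts 2 times.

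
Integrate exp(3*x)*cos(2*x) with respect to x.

Let I denote the integral. Integrate by parts with u = cos(2*x), dv = exp(3*x) dx, so v = exp(3*x)/3: I = exp(3*x)*cos(2*x)/3 + (2/3)·∫ exp(3*x)*sin(2*x) dx.
Apply parts again with u = sin(2*x), dv = exp(3*x) dx: ∫ exp(3*x)*sin(2*x) dx = exp(3*x)*sin(2*x)/3 − (2/3)·I. Substituting back brings back I: I = 2*exp(3*x)*sin(2*x)/9 + exp(3*x)*cos(2*x)/3 − (4/9)·I.
Solving for I: (1 + 4/9)·I equals the remaining terms, so I = (9/13)·(2*exp(3*x)*sin(2*x)/9 + exp(3*x)*cos(2*x)/3).

2*exp(3*x)*sin(2*x)/13 + 3*exp(3*x)*cos(2*x)/13 + C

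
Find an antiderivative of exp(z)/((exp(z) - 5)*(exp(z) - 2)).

log(exp(z) - 5)/3 - log(exp(z) - 2)/3 + C

Let u = e^z, du = e^z dz.
The integral becomes ∫ du/((u-5)(u-2)); decompose into partial fractions.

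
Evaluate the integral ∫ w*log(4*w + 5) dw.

Use integration by parts with u = log(4*w + 5), dv = w dw.
Then du = 4/(4*w + 5) dw and v = w**2/2.

w**2*log(4*w + 5)/2 - w**2/4 + 5*w/8 - 25*log(4*w + 5)/32 + C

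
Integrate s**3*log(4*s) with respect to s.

Use integration by parts with u = log(4*s), dv = s**3 ds.
Then du = 1/s ds and v = s**4/4.

s**4*(log(s) + 2*log(2))/4 - s**4/16 + C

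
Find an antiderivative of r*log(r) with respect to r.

r**2*log(r)/2 - r**2/4 + C

Use integration by parts with u = log(r), dv = r dr.
Then du = 1/r dr and v = r**2/2.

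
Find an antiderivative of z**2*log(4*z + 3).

Use integration by parts with u = log(4*z + 3), dv = z**2 dz.
Then du = 4/(4*z + 3) dz and v = z**3/3.

z**3*log(4*z + 3)/3 - z**3/9 + z**2/8 - 3*z/16 + 9*log(4*z + 3)/64 + C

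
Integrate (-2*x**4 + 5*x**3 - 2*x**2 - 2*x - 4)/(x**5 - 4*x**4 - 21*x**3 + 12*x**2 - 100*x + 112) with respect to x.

Factor the denominator: (x - 7)*(x - 1)*(x + 4)*(x**2 + 4).
Partial-fraction decomposition: -(89*x - 66)/(265*(x**2 + 4)) - 43/(55*(x + 4)) + 1/(30*(x - 1)) - 3203/(3498*(x - 7)).
Integrate each term; A/(x−a) gives A·log|x−a|; the (Bx+D)/(x²+p²) term gives a log and an atan.

-3203*log(x - 7)/3498 + log(x - 1)/30 - 43*log(x + 4)/55 - 89*log(x**2 + 4)/530 + 33*atan(x/2)/265 + C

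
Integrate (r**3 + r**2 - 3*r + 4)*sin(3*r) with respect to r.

-r**3*cos(3*r)/3 + r**2*sin(3*r)/3 - r**2*cos(3*r)/3 + 2*r*sin(3*r)/9 + 11*r*cos(3*r)/9 - 11*sin(3*r)/27 - 34*cos(3*r)/27 + C

Use integration by parts with u = r**3 + r**2 - 3*r + 4, dv = sin(3*r) dr, so v = -cos(3*r)/3.
Apply parts 3 times (tabular method): alternate signs, differentiate u down to 0, integrate dv up.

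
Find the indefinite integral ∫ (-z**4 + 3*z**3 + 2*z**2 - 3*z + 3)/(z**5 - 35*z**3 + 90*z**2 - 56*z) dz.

Factor the denominator: z*(z - 4)*(z - 2)*(z - 1)*(z + 7).
Partial-fraction decomposition: -827/(1386*(z + 7)) + 1/(6*(z - 1)) - 13/(36*(z - 2)) - 41/(264*(z - 4)) - 3/(56*z).
Integrate each term: A/(z−a) contributes A·log|z−a|.

-3*log(z)/56 - 41*log(z - 4)/264 - 13*log(z - 2)/36 + log(z - 1)/6 - 827*log(z + 7)/1386 + C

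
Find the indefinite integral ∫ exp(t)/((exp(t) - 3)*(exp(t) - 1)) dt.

Let u = e^t, du = e^t dt.
The integral becomes ∫ du/((u-3)(u-1)); decompose into partial fractions.

log(exp(t) - 3)/2 - log(exp(t) - 1)/2 + C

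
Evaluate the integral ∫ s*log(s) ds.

Use integration by parts with u = log(s), dv = s ds.
Then du = 1/s ds and v = s**2/2.

s**2*log(s)/2 - s**2/4 + C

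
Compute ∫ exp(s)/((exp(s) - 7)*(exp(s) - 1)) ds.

Let u = e^s, du = e^s ds.
The integral becomes ∫ du/((u-7)(u-1)); decompose into partial fractions.

log(exp(s) - 7)/6 - log(exp(s) - 1)/6 + C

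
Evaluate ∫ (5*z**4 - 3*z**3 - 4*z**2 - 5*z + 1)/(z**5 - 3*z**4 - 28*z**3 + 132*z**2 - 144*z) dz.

-log(z)/144 + 201*log(z - 4)/16 - 274*log(z - 3)/27 + 31*log(z - 2)/32 + 1403*log(z + 6)/864 + C

Factor the denominator: z*(z - 4)*(z - 3)*(z - 2)*(z + 6).
Partial-fraction decomposition: 1403/(864*(z + 6)) + 31/(32*(z - 2)) - 274/(27*(z - 3)) + 201/(16*(z - 4)) - 1/(144*z).
Integrate each term: A/(z−a) contributes A·log|z−a|.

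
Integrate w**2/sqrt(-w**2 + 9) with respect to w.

-w*sqrt(-w**2 + 9)/2 + 9*asin(w/3)/2 + C

Substitute w = 3·sin(θ), so dw = 3·cos(θ) dθ and the radical becomes sqrt(-w**2 + 9) = 3·cos(θ) by the Pythagorean identity.
Integrate the resulting trig expression in θ, then back-substitute θ = asin(w/3), sin(θ) = w/3, cos(θ) = sqrt(-w**2 + 9)/3 (absorbing any constant into C).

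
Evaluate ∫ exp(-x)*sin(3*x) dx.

Let I denote the integral. Integrate by parts with u = sin(3*x), dv = exp(-x) dx, so v = -exp(-x): I = -exp(-x)*sin(3*x) + 3·∫ exp(-x)*cos(3*x) dx.
Apply parts again with u = cos(3*x), dv = exp(-x) dx: ∫ exp(-x)*cos(3*x) dx = -exp(-x)*cos(3*x) − 3·I. Substituting back brings back I: I = -exp(-x)*sin(3*x) - 3*exp(-x)*cos(3*x) − 9·I.
Solving for I: (1 + 9)·I equals the remaining terms, so I = (1/10)·(-exp(-x)*sin(3*x) - 3*exp(-x)*cos(3*x)).

-exp(-x)*sin(3*x)/10 - 3*exp(-x)*cos(3*x)/10 + C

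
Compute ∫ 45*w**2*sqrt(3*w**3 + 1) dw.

Let u = 3*w**3 + 1, so du = (9*w**2) dw.
Rewriting, the integral becomes 5·∫ √u du = 5·(2/3)u^(3/2).
Substituting back, u = 3*w**3 + 1.

10*(3*w**3 + 1)**(3/2)/3 + C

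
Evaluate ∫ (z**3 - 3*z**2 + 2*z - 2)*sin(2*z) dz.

-z**3*cos(2*z)/2 + 3*z**2*sin(2*z)/4 + 3*z**2*cos(2*z)/2 - 3*z*sin(2*z)/2 - z*cos(2*z)/4 + sin(2*z)/8 + cos(2*z)/4 + C

Use integration by parts with u = z**3 - 3*z**2 + 2*z - 2, dv = sin(2*z) dz, so v = -cos(2*z)/2.
Apply parts 3 times (tabular method): alternate signs, differentiate u down to 0, integrate dv up.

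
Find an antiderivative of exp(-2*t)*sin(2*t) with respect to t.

-exp(-2*t)*sin(2*t)/4 - exp(-2*t)*cos(2*t)/4 + C

Let I denote the integral. Integrate by parts with u = sin(2*t), dv = exp(-2*t) dt, so v = -exp(-2*t)/2: I = -exp(-2*t)*sin(2*t)/2 + ∫ exp(-2*t)*cos(2*t) dt.
Apply parts again with u = cos(2*t), dv = exp(-2*t) dt: ∫ exp(-2*t)*cos(2*t) dt = -exp(-2*t)*cos(2*t)/2 − I. Substituting back brings back I: I = -exp(-2*t)*sin(2*t)/2 - exp(-2*t)*cos(2*t)/2 − I.
Solving for I: (1 + 1)·I equals the remaining terms, so I = (1/2)·(-exp(-2*t)*sin(2*t)/2 - exp(-2*t)*cos(2*t)/2).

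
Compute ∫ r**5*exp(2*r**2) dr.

Let u = r², du = 2r dr; rewrite as (1/2)∫ u^2·exp(2u) du.
Now integrate by parts 2 times.

(2*r**4 - 2*r**2 + 1)*exp(2*r**2)/8 + C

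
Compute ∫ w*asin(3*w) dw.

w**2*asin(3*w)/2 + w*sqrt(-9*w**2 + 1)/12 - asin(3*w)/36 + C

Use integration by parts with u = arcsin(3*w), dv = w dw.
Then du = 3/sqrt(-9*w**2 + 1) dw.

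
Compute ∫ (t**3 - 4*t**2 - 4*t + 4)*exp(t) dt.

Use integration by parts with u = t**3 - 4*t**2 - 4*t + 4, dv = exp(t) dt, so v = exp(t).
Apply parts 3 times (tabular method): alternate signs, differentiate u down to 0, integrate dv up.

(t**3 - 7*t**2 + 10*t - 6)*exp(t) + C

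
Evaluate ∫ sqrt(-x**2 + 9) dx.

x*sqrt(-x**2 + 9)/2 + 9*asin(x/3)/2 + C

Substitute x = 3·sin(θ), so dx = 3·cos(θ) dθ and the radical becomes sqrt(-x**2 + 9) = 3·cos(θ) by the Pythagorean identity.
Integrate the resulting trig expression in θ, then back-substitute θ = asin(x/3), sin(θ) = x/3, cos(θ) = sqrt(-x**2 + 9)/3 (absorbing any constant into C).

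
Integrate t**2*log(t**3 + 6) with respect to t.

t**3*log(t**3 + 6)/3 - t**3/3 + 2*log(t**3 + 6) + C

Let u = t**3 + 6, so du = (3*t**2) dt.
The integral becomes (1/3)·∫ log(u) du; integrate by parts with u′=log(u), dv′=du.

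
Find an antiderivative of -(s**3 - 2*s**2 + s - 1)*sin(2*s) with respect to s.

s**3*cos(2*s)/2 - 3*s**2*sin(2*s)/4 - s**2*cos(2*s) + s*sin(2*s) - s*cos(2*s)/4 + sin(2*s)/8 + C

Use integration by parts with u = s**3 - 2*s**2 + s - 1, dv = -sin(2*s) ds, so v = cos(2*s)/2.
Apply parts 3 times (tabular method): alternate signs, differentiate u down to 0, integrate dv up.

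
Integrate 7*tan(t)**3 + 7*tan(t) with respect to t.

Let u = tan(t), so du = (tan(t)**2 + 1) dt.
Rewriting, the integral becomes 7·∫ u^1 du = 7·u^2/2.
Substituting back, u = tan(t).

7*tan(t)**2/2 + C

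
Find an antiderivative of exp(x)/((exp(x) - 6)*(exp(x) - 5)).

Let u = e^x, du = e^x dx.
The integral becomes ∫ du/((u-6)(u-5)); decompose into partial fractions.

log(exp(x) - 6) - log(exp(x) - 5) + C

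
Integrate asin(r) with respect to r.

Use integration by parts with u = arcsin(r), dv = dr.
Then du = 1/sqrt(-r**2 + 1) dr.

r*asin(r) + sqrt(-r**2 + 1) + C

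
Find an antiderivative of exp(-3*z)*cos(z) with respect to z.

Let I denote the integral. Integrate by parts with u = cos(z), dv = exp(-3*z) dz, so v = -exp(-3*z)/3: I = -exp(-3*z)*cos(z)/3 − (1/3)·∫ exp(-3*z)*sin(z) dz.
Apply parts again with u = sin(z), dv = exp(-3*z) dz: ∫ exp(-3*z)*sin(z) dz = -exp(-3*z)*sin(z)/3 + (1/3)·I. Substituting back brings back I: I = exp(-3*z)*sin(z)/9 - exp(-3*z)*cos(z)/3 − (1/9)·I.
Solving for I: (1 + 1/9)·I equals the remaining terms, so I = (9/10)·(exp(-3*z)*sin(z)/9 - exp(-3*z)*cos(z)/3).

exp(-3*z)*sin(z)/10 - 3*exp(-3*z)*cos(z)/10 + C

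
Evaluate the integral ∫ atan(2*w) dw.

w*atan(2*w) - log(4*w**2 + 1)/4 + C

Use integration by parts with u = arctan(2*w), dv = dw.
Then du = 2/(4*w**2 + 1) dw.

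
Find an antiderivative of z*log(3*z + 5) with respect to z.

z**2*log(3*z + 5)/2 - z**2/4 + 5*z/6 - 25*log(3*z + 5)/18 + C

Use integration by parts with u = log(3*z + 5), dv = z dz.
Then du = 3/(3*z + 5) dz and v = z**2/2.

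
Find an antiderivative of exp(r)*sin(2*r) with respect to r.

exp(r)*sin(2*r)/5 - 2*exp(r)*cos(2*r)/5 + C

Let I denote the integral. Integrate by parts with u = sin(2*r), dv = exp(r) dr, so v = exp(r): I = exp(r)*sin(2*r) − 2·∫ exp(r)*cos(2*r) dr.
Apply parts again with u = cos(2*r), dv = exp(r) dr: ∫ exp(r)*cos(2*r) dr = exp(r)*cos(2*r) + 2·I. Substituting back brings back I: I = exp(r)*sin(2*r) - 2*exp(r)*cos(2*r) − 4·I.
Solving for I: (1 + 4)·I equals the remaining terms, so I = (1/5)·(exp(r)*sin(2*r) - 2*exp(r)*cos(2*r)).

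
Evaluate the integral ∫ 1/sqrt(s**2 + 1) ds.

Substitute s = tan(θ), so ds = sec(θ)^2 dθ and the radical becomes sqrt(s**2 + 1) = sec(θ) by the Pythagorean identity.
Integrate the resulting trig expression in θ, then back-substitute tan(θ) = s, sec(θ) = sqrt(s**2 + 1) (absorbing any constant into C).

log(s + sqrt(s**2 + 1)) + C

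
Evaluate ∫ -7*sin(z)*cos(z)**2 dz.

7*cos(z)**3/3 + C

Let u = cos(z), so du = (-sin(z)) dz.
Rewriting, the integral becomes 7·∫ u^2 du = 7·u^3/3.
Substituting back, u = cos(z).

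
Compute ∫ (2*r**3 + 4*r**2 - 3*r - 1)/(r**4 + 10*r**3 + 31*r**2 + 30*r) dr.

Factor the denominator: r*(r + 2)*(r + 3)*(r + 5).
Partial-fraction decomposition: 68/(15*(r + 5)) - 5/(3*(r + 3)) - 5/(6*(r + 2)) - 1/(30*r).
Integrate each term: A/(r−a) contributes A·log|r−a|.

-log(r)/30 - 5*log(r + 2)/6 - 5*log(r + 3)/3 + 68*log(r + 5)/15 + C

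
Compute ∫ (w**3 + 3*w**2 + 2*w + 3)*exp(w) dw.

Use integration by parts with u = w**3 + 3*w**2 + 2*w + 3, dv = exp(w) dw, so v = exp(w).
Apply parts 3 times (tabular method): alternate signs, differentiate u down to 0, integrate dv up.

(w**3 + 2*w + 1)*exp(w) + C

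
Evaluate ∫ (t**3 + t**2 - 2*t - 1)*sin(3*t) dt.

Use integration by parts with u = t**3 + t**2 - 2*t - 1, dv = sin(3*t) dt, so v = -cos(3*t)/3.
Apply parts 3 times (tabular method): alternate signs, differentiate u down to 0, integrate dv up.

-t**3*cos(3*t)/3 + t**2*sin(3*t)/3 - t**2*cos(3*t)/3 + 2*t*sin(3*t)/9 + 8*t*cos(3*t)/9 - 8*sin(3*t)/27 + 11*cos(3*t)/27 + C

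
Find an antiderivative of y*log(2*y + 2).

Use integration by parts with u = log(2*y + 2), dv = y dy.
Then du = 2/(2*y + 2) dy and v = y**2/2.

y**2*log(2*y + 2)/2 - y**2/4 + y/2 - log(y + 1)/2 + C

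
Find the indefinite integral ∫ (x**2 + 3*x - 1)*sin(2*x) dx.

Use integration by parts with u = x**2 + 3*x - 1, dv = sin(2*x) dx, so v = -cos(2*x)/2.
Apply parts 2 times (tabular method): alternate signs, differentiate u down to 0, integrate dv up.

-x**2*cos(2*x)/2 + x*sin(2*x)/2 - 3*x*cos(2*x)/2 + 3*sin(2*x)/4 + 3*cos(2*x)/4 + C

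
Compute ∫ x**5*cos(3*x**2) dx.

x**4*sin(3*x**2)/6 + x**2*cos(3*x**2)/9 - sin(3*x**2)/27 + C

Let u = x², du = 2x dx; rewrite as (1/2)∫ u^2·cos(3u) du.
Now integrate by parts 2 times.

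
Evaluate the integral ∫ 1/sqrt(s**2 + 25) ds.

Substitute s = 5·tan(θ), so ds = 5·sec(θ)^2 dθ and the radical becomes sqrt(s**2 + 25) = 5·sec(θ) by the Pythagorean identity.
Integrate the resulting trig expression in θ, then back-substitute tan(θ) = s/5, sec(θ) = sqrt(s**2 + 25)/5 (absorbing any constant into C).

log(s + sqrt(s**2 + 25)) + C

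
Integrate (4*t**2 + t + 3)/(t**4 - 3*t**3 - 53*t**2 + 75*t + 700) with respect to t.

Factor the denominator: (t - 7)*(t - 5)*(t + 4)*(t + 5).
Partial-fraction decomposition: -49/(60*(t + 5)) + 7/(11*(t + 4)) - 3/(5*(t - 5)) + 103/(132*(t - 7)).
Integrate each term: A/(t−a) contributes A·log|t−a|.

103*log(t - 7)/132 - 3*log(t - 5)/5 + 7*log(t + 4)/11 - 49*log(t + 5)/60 + C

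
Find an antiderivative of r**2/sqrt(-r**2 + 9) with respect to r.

-r*sqrt(-r**2 + 9)/2 + 9*asin(r/3)/2 + C

Substitute r = 3·sin(θ), so dr = 3·cos(θ) dθ and the radical becomes sqrt(-r**2 + 9) = 3·cos(θ) by the Pythagorean identity.
Integrate the resulting trig expression in θ, then back-substitute θ = asin(r/3), sin(θ) = r/3, cos(θ) = sqrt(-r**2 + 9)/3 (absorbing any constant into C).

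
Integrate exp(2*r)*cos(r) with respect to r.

Let I denote the integral. Integrate by parts with u = cos(r), dv = exp(2*r) dr, so v = exp(2*r)/2: I = exp(2*r)*cos(r)/2 + (1/2)·∫ exp(2*r)*sin(r) dr.
Apply parts again with u = sin(r), dv = exp(2*r) dr: ∫ exp(2*r)*sin(r) dr = exp(2*r)*sin(r)/2 − (1/2)·I. Substituting back brings back I: I = exp(2*r)*sin(r)/4 + exp(2*r)*cos(r)/2 − (1/4)·I.
Solving for I: (1 + 1/4)·I equals the remaining terms, so I = (4/5)·(exp(2*r)*sin(r)/4 + exp(2*r)*cos(r)/2).

exp(2*r)*sin(r)/5 + 2*exp(2*r)*cos(r)/5 + C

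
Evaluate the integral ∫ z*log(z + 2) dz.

z**2*log(z + 2)/2 - z**2/4 + z - 2*log(z + 2) + C

Use integration by parts with u = log(z + 2), dv = z dz.
Then du = 1/(z + 2) dz and v = z**2/2.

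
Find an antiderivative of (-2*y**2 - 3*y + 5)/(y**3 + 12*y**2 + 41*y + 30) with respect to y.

Factor the denominator: (y + 1)*(y + 5)*(y + 6).
Partial-fraction decomposition: -49/(5*(y + 6)) + 15/(2*(y + 5)) + 3/(10*(y + 1)).
Integrate each term: A/(y−a) contributes A·log|y−a|.

3*log(y + 1)/10 + 15*log(y + 5)/2 - 49*log(y + 6)/5 + C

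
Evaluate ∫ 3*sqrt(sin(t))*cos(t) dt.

Let u = sin(t), so du = (cos(t)) dt.
Rewriting, the integral becomes 3·∫ √u du = 3·(2/3)u^(3/2).
Substituting back, u = sin(t).

2*sin(t)**(3/2) + C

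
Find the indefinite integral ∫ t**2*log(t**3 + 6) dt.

Let u = t**3 + 6, so du = (3*t**2) dt.
The integral becomes (1/3)·∫ log(u) du; integrate by parts with u′=log(u), dv′=du.

t**3*log(t**3 + 6)/3 - t**3/3 + 2*log(t**3 + 6) + C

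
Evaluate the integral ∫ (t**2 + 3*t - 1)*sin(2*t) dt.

Use integration by parts with u = t**2 + 3*t - 1, dv = sin(2*t) dt, so v = -cos(2*t)/2.
Apply parts 2 times (tabular method): alternate signs, differentiate u down to 0, integrate dv up.

-t**2*cos(2*t)/2 + t*sin(2*t)/2 - 3*t*cos(2*t)/2 + 3*sin(2*t)/4 + 3*cos(2*t)/4 + C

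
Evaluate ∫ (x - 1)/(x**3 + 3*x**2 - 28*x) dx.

Factor the denominator: x*(x - 4)*(x + 7).
Partial-fraction decomposition: -8/(77*(x + 7)) + 3/(44*(x - 4)) + 1/(28*x).
Integrate each term: A/(x−a) contributes A·log|x−a|.

log(x)/28 + 3*log(x - 4)/44 - 8*log(x + 7)/77 + C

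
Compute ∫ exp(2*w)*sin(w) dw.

2*exp(2*w)*sin(w)/5 - exp(2*w)*cos(w)/5 + C

Let I denote the integral. Integrate by parts with u = sin(w), dv = exp(2*w) dw, so v = exp(2*w)/2: I = exp(2*w)*sin(w)/2 − (1/2)·∫ exp(2*w)*cos(w) dw.
Apply parts again with u = cos(w), dv = exp(2*w) dw: ∫ exp(2*w)*cos(w) dw = exp(2*w)*cos(w)/2 + (1/2)·I. Substituting back brings back I: I = exp(2*w)*sin(w)/2 - exp(2*w)*cos(w)/4 − (1/4)·I.
Solving for I: (1 + 1/4)·I equals the remaining terms, so I = (4/5)·(exp(2*w)*sin(w)/2 - exp(2*w)*cos(w)/4).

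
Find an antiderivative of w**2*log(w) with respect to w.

Use integration by parts with u = log(w), dv = w**2 dw.
Then du = 1/w dw and v = w**3/3.

w**3*log(w)/3 - w**3/9 + C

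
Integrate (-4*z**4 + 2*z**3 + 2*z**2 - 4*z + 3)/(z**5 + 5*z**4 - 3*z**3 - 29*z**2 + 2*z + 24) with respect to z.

Factor the denominator: (z - 2)*(z - 1)*(z + 1)*(z + 3)*(z + 4).
Partial-fraction decomposition: -367/(30*(z + 4)) + 69/(8*(z + 3)) + 1/(12*(z + 1)) + 1/(40*(z - 1)) - 1/(2*(z - 2)).
Integrate each term: A/(z−a) contributes A·log|z−a|.

-log(z - 2)/2 + log(z - 1)/40 + log(z + 1)/12 + 69*log(z + 3)/8 - 367*log(z + 4)/30 + C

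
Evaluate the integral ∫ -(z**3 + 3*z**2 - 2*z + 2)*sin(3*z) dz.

z**3*cos(3*z)/3 - z**2*sin(3*z)/3 + z**2*cos(3*z) - 2*z*sin(3*z)/3 - 8*z*cos(3*z)/9 + 8*sin(3*z)/27 + 4*cos(3*z)/9 + C

Use integration by parts with u = z**3 + 3*z**2 - 2*z + 2, dv = -sin(3*z) dz, so v = cos(3*z)/3.
Apply parts 3 times (tabular method): alternate signs, differentiate u down to 0, integrate dv up.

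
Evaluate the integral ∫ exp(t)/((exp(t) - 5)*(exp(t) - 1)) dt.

Let u = e^t, du = e^t dt.
The integral becomes ∫ du/((u-1)(u-5)); decompose into partial fractions.

log(exp(t) - 5)/4 - log(exp(t) - 1)/4 + C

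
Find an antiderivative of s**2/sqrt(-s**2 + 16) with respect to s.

Substitute s = 4·sin(θ), so ds = 4·cos(θ) dθ and the radical becomes sqrt(-s**2 + 16) = 4·cos(θ) by the Pythagorean identity.
Integrate the resulting trig expression in θ, then back-substitute θ = asin(s/4), sin(θ) = s/4, cos(θ) = sqrt(-s**2 + 16)/4 (absorbing any constant into C).

-s*sqrt(-s**2 + 16)/2 + 8*asin(s/4) + C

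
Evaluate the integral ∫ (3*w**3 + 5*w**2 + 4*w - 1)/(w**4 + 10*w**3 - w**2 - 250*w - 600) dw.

173*log(w - 5)/330 + 43*log(w + 4)/6 - 271*log(w + 5)/10 + 493*log(w + 6)/22 + C

Factor the denominator: (w - 5)*(w + 4)*(w + 5)*(w + 6).
Partial-fraction decomposition: 493/(22*(w + 6)) - 271/(10*(w + 5)) + 43/(6*(w + 4)) + 173/(330*(w - 5)).
Integrate each term: A/(w−a) contributes A·log|w−a|.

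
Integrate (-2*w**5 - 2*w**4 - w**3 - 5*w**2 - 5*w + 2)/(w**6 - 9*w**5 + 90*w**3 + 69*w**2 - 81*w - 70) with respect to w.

Factor the denominator: (w - 7)*(w - 5)*(w - 1)*(w + 1)**2*(w + 2).
Partial-fraction decomposition: -32/(189*(w + 2)) + 5/(768*(w + 1)) - 1/(32*(w + 1)**2) - 13/(288*(w - 1)) + 2591/(672*(w - 5)) - 39037/(6912*(w - 7)).
Integrate each term; A/(w−a) gives A·log|w−a|; A/(w−a)² gives −A/(w−a).

-39037*log(w - 7)/6912 + 2591*log(w - 5)/672 - 13*log(w - 1)/288 + 5*log(w + 1)/768 - 32*log(w + 2)/189 + 1/(32*w + 32) + C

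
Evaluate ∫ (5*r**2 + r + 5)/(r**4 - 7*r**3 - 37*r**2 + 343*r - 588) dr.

257*log(r - 7)/168 - 89*log(r - 4)/33 + 53*log(r - 3)/40 - 243*log(r + 7)/1540 + C

Factor the denominator: (r - 7)*(r - 4)*(r - 3)*(r + 7).
Partial-fraction decomposition: -243/(1540*(r + 7)) + 53/(40*(r - 3)) - 89/(33*(r - 4)) + 257/(168*(r - 7)).
Integrate each term: A/(r−a) contributes A·log|r−a|.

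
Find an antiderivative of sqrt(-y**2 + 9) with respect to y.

y*sqrt(-y**2 + 9)/2 + 9*asin(y/3)/2 + C

Substitute y = 3·sin(θ), so dy = 3·cos(θ) dθ and the radical becomes sqrt(-y**2 + 9) = 3·cos(θ) by the Pythagorean identity.
Integrate the resulting trig expression in θ, then back-substitute θ = asin(y/3), sin(θ) = y/3, cos(θ) = sqrt(-y**2 + 9)/3 (absorbing any constant into C).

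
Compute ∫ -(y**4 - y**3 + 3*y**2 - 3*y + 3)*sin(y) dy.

Use integration by parts with u = y**4 - y**3 + 3*y**2 - 3*y + 3, dv = -sin(y) dy, so v = cos(y).
Apply parts 4 times (tabular method): alternate signs, differentiate u down to 0, integrate dv up.

y**4*cos(y) - 4*y**3*sin(y) - y**3*cos(y) + 3*y**2*sin(y) - 9*y**2*cos(y) + 18*y*sin(y) + 3*y*cos(y) - 3*sin(y) + 21*cos(y) + C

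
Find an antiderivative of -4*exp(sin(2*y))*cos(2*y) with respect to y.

-2*exp(sin(2*y)) + C

Let u = sin(2*y), so du = (2*cos(2*y)) dy.
Rewriting, the integral becomes -2·∫ e^u du = -2·e^u.
Substituting back, u = sin(2*y).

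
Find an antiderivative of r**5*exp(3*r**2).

(9*r**4 - 6*r**2 + 2)*exp(3*r**2)/54 + C

Let u = r², du = 2r dr; rewrite as (1/2)∫ u^2·exp(3u) du.
Now integrate by parts 2 times.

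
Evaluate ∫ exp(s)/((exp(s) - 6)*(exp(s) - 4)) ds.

log(exp(s) - 6)/2 - log(exp(s) - 4)/2 + C

Let u = e^s, du = e^s ds.
The integral becomes ∫ du/((u-6)(u-4)); decompose into partial fractions.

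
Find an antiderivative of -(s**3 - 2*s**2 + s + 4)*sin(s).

s**3*cos(s) - 3*s**2*sin(s) - 2*s**2*cos(s) + 4*s*sin(s) - 5*s*cos(s) + 5*sin(s) + 8*cos(s) + C

Use integration by parts with u = s**3 - 2*s**2 + s + 4, dv = -sin(s) ds, so v = cos(s).
Apply parts 3 times (tabular method): alternate signs, differentiate u down to 0, integrate dv up.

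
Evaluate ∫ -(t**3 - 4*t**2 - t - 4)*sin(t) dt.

Use integration by parts with u = t**3 - 4*t**2 - t - 4, dv = -sin(t) dt, so v = cos(t).
Apply parts 3 times (tabular method): alternate signs, differentiate u down to 0, integrate dv up.

t**3*cos(t) - 3*t**2*sin(t) - 4*t**2*cos(t) + 8*t*sin(t) - 7*t*cos(t) + 7*sin(t) + 4*cos(t) + C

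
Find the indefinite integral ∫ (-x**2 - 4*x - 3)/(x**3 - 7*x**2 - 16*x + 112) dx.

Factor the denominator: (x - 7)*(x - 4)*(x + 4).
Partial-fraction decomposition: -3/(88*(x + 4)) + 35/(24*(x - 4)) - 80/(33*(x - 7)).
Integrate each term: A/(x−a) contributes A·log|x−a|.

-80*log(x - 7)/33 + 35*log(x - 4)/24 - 3*log(x + 4)/88 + C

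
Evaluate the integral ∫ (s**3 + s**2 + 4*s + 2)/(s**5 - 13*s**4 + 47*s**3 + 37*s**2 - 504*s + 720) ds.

43*log(s - 5)/4 - 46*log(s - 4)/7 - 25*log(s - 3)/6 - log(s + 3)/84 + 14/(s - 4) + C

Factor the denominator: (s - 5)*(s - 4)**2*(s - 3)*(s + 3).
Partial-fraction decomposition: -1/(84*(s + 3)) - 25/(6*(s - 3)) - 46/(7*(s - 4)) - 14/(s - 4)**2 + 43/(4*(s - 5)).
Integrate each term; A/(s−a) gives A·log|s−a|; A/(s−a)² gives −A/(s−a).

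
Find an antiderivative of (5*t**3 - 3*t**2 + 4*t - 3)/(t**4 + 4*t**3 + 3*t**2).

8*log(t)/3 - 15*log(t + 1)/2 + 59*log(t + 3)/6 + 1/t + C

Factor the denominator: t**2*(t + 1)*(t + 3).
Partial-fraction decomposition: 59/(6*(t + 3)) - 15/(2*(t + 1)) + 8/(3*t) - 1/t**2.
Integrate each term; A/(t−a) gives A·log|t−a|; A/(t−a)² gives −A/(t−a).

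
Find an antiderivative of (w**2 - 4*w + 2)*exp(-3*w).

(-9*w**2 + 30*w - 8)*exp(-3*w)/27 + C

Use integration by parts with u = w**2 - 4*w + 2, dv = exp(-3*w) dw, so v = -exp(-3*w)/3.
Apply parts 2 times (tabular method): alternate signs, differentiate u down to 0, integrate dv up.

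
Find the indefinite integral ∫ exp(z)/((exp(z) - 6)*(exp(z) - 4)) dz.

log(exp(z) - 6)/2 - log(exp(z) - 4)/2 + C

Let u = e^z, du = e^z dz.
The integral becomes ∫ du/((u-6)(u-4)); decompose into partial fractions.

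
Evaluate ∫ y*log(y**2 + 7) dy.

Let u = y**2 + 7, so du = (2*y) dy.
The integral becomes (1/2)·∫ log(u) du; integrate by parts with u′=log(u), dv′=du.

y**2*log(y**2 + 7)/2 - y**2/2 + 7*log(y**2 + 7)/2 + C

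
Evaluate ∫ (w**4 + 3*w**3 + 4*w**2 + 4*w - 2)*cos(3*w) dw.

w**4*sin(3*w)/3 + w**3*sin(3*w) + 4*w**3*cos(3*w)/9 + 8*w**2*sin(3*w)/9 + w**2*cos(3*w) + 2*w*sin(3*w)/3 + 16*w*cos(3*w)/27 - 70*sin(3*w)/81 + 2*cos(3*w)/9 + C

Use integration by parts with u = w**4 + 3*w**3 + 4*w**2 + 4*w - 2, dv = cos(3*w) dw, so v = sin(3*w)/3.
Apply parts 4 times (tabular method): alternate signs, differentiate u down to 0, integrate dv up.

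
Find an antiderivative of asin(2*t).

t*asin(2*t) + sqrt(-4*t**2 + 1)/2 + C

Use integration by parts with u = arcsin(2*t), dv = dt.
Then du = 2/sqrt(-4*t**2 + 1) dt.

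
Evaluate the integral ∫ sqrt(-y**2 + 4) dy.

y*sqrt(-y**2 + 4)/2 + 2*asin(y/2) + C

Substitute y = 2·sin(θ), so dy = 2·cos(θ) dθ and the radical becomes sqrt(-y**2 + 4) = 2·cos(θ) by the Pythagorean identity.
Integrate the resulting trig expression in θ, then back-substitute θ = asin(y/2), sin(θ) = y/2, cos(θ) = sqrt(-y**2 + 4)/2 (absorbing any constant into C).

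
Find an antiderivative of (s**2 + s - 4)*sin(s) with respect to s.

-s**2*cos(s) + 2*s*sin(s) - s*cos(s) + sin(s) + 6*cos(s) + C

Use integration by parts with u = s**2 + s - 4, dv = sin(s) ds, so v = -cos(s).
Apply parts 2 times (tabular method): alternate signs, differentiate u down to 0, integrate dv up.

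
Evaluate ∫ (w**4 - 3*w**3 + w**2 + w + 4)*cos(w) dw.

w**4*sin(w) - 3*w**3*sin(w) + 4*w**3*cos(w) - 11*w**2*sin(w) - 9*w**2*cos(w) + 19*w*sin(w) - 22*w*cos(w) + 26*sin(w) + 19*cos(w) + C

Use integration by parts with u = w**4 - 3*w**3 + w**2 + w + 4, dv = cos(w) dw, so v = sin(w).
Apply parts 4 times (tabular method): alternate signs, differentiate u down to 0, integrate dv up.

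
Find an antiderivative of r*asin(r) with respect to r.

Use integration by parts with u = arcsin(r), dv = r dr.
Then du = 1/sqrt(-r**2 + 1) dr.

r**2*asin(r)/2 + r*sqrt(-r**2 + 1)/4 - asin(r)/4 + C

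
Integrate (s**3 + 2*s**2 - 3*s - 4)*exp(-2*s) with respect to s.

Use integration by parts with u = s**3 + 2*s**2 - 3*s - 4, dv = exp(-2*s) ds, so v = -exp(-2*s)/2.
Apply parts 3 times (tabular method): alternate signs, differentiate u down to 0, integrate dv up.

(-4*s**3 - 14*s**2 - 2*s + 15)*exp(-2*s)/8 + C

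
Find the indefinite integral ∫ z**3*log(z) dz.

z**4*log(z)/4 - z**4/16 + C

Use integration by parts with u = log(z), dv = z**3 dz.
Then du = 1/z dz and v = z**4/4.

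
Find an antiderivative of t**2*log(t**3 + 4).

Let u = t**3 + 4, so du = (3*t**2) dt.
The integral becomes (1/3)·∫ log(u) du; integrate by parts with u′=log(u), dv′=du.

t**3*log(t**3 + 4)/3 - t**3/3 + 4*log(t**3 + 4)/3 + C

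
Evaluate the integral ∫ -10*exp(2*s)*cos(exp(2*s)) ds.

Let u = exp(2*s), so du = (2*exp(2*s)) ds.
Rewriting, the integral becomes -5·∫ cos(u) du = -5·sin(u).
Substituting back, u = exp(2*s).

-5*sin(exp(2*s)) + C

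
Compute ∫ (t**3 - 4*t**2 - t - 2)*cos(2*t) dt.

Use integration by parts with u = t**3 - 4*t**2 - t - 2, dv = cos(2*t) dt, so v = sin(2*t)/2.
Apply parts 3 times (tabular method): alternate signs, differentiate u down to 0, integrate dv up.

t**3*sin(2*t)/2 - 2*t**2*sin(2*t) + 3*t**2*cos(2*t)/4 - 5*t*sin(2*t)/4 - 2*t*cos(2*t) - 5*cos(2*t)/8 + C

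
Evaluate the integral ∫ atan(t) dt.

Use integration by parts with u = arctan(t), dv = dt.
Then du = 1/(t**2 + 1) dt.

t*atan(t) - log(t**2 + 1)/2 + C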